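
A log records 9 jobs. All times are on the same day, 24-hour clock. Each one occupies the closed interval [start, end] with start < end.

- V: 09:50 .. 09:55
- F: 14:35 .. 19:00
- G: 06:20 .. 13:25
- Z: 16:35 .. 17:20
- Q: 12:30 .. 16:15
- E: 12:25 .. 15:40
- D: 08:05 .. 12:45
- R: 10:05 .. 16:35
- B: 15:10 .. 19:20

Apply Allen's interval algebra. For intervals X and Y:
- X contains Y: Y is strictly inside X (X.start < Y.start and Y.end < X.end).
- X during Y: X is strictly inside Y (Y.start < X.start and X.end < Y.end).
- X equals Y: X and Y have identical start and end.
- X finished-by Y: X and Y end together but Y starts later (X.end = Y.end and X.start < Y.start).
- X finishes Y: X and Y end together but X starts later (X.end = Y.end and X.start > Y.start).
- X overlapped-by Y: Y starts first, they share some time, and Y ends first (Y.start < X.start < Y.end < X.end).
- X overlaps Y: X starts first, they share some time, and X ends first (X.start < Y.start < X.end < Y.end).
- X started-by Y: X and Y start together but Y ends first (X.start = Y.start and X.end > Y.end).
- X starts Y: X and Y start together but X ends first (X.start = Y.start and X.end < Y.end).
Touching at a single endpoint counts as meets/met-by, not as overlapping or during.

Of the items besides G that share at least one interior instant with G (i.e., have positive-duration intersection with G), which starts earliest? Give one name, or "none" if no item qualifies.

Target G = [06:20, 13:25].
B [15:10, 19:20] → after → excluded.
D [08:05, 12:45] → during → candidate.
E [12:25, 15:40] → overlapped-by → candidate.
F [14:35, 19:00] → after → excluded.
Q [12:30, 16:15] → overlapped-by → candidate.
R [10:05, 16:35] → overlapped-by → candidate.
V [09:50, 09:55] → during → candidate.
Z [16:35, 17:20] → after → excluded.
Among candidates, earliest start is 08:05 → D.

D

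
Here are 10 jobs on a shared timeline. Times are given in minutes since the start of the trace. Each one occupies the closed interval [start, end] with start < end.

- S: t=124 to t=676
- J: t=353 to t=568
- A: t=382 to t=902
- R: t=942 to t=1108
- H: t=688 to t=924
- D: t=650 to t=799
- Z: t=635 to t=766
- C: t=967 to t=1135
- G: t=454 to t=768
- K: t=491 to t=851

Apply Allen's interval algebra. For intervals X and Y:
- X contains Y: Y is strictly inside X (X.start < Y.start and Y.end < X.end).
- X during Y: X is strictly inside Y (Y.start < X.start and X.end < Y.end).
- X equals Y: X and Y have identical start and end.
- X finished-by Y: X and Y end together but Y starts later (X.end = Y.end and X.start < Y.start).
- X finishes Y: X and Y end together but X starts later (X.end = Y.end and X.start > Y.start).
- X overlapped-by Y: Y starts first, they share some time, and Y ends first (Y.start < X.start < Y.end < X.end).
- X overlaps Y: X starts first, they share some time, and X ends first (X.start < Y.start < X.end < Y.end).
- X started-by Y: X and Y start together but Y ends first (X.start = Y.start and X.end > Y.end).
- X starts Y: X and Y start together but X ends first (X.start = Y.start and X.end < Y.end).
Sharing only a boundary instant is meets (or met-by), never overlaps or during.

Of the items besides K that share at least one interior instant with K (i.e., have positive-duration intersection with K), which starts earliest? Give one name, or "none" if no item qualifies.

S

Target K = [t=491, t=851].
A [t=382, t=902] → contains → candidate.
C [t=967, t=1135] → after → excluded.
D [t=650, t=799] → during → candidate.
G [t=454, t=768] → overlaps → candidate.
H [t=688, t=924] → overlapped-by → candidate.
J [t=353, t=568] → overlaps → candidate.
R [t=942, t=1108] → after → excluded.
S [t=124, t=676] → overlaps → candidate.
Z [t=635, t=766] → during → candidate.
Among candidates, earliest start is t=124 → S.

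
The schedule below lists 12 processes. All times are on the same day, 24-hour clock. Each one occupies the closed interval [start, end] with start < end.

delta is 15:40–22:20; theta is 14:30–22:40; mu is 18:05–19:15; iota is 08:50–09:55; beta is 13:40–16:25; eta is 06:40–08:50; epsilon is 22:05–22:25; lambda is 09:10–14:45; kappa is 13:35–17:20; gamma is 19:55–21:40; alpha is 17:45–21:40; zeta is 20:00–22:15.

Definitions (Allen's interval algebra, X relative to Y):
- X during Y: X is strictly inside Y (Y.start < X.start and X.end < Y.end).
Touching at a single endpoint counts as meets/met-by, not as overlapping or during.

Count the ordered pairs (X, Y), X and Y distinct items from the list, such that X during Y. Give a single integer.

Checking all 132 ordered pairs for relation 'during'; matching pairs in alphabetical order:
(alpha, delta): alpha during delta ✓
(alpha, theta): alpha during theta ✓
(beta, kappa): beta during kappa ✓
(delta, theta): delta during theta ✓
(epsilon, theta): epsilon during theta ✓
(gamma, delta): gamma during delta ✓
(gamma, theta): gamma during theta ✓
(mu, alpha): mu during alpha ✓
(mu, delta): mu during delta ✓
(mu, theta): mu during theta ✓
(zeta, delta): zeta during delta ✓
(zeta, theta): zeta during theta ✓
Count: 12.

12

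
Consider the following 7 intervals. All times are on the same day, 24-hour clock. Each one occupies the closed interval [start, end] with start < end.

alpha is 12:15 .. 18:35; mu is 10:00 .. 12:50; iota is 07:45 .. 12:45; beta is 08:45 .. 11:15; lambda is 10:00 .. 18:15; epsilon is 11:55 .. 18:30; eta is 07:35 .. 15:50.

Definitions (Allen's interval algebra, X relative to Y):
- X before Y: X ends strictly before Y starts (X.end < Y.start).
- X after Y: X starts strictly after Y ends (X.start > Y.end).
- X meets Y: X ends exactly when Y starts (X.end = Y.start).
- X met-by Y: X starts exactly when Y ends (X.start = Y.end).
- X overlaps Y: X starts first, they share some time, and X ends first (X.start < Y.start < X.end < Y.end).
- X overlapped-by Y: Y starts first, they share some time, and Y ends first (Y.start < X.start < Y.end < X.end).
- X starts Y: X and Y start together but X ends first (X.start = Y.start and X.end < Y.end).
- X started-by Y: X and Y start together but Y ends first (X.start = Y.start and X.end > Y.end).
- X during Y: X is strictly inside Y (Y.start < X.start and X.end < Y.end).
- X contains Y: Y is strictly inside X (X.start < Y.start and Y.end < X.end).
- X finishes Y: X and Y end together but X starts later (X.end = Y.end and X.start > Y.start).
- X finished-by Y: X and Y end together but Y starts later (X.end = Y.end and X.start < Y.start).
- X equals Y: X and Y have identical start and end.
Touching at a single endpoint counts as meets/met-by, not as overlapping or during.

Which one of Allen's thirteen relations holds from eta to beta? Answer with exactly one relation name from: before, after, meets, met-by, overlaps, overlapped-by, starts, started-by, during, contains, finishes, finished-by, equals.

contains

eta = [07:35, 15:50]; beta = [08:45, 11:15].
Compare endpoints: eta.start < beta.start, eta.start < beta.end, eta.end > beta.start, eta.end > beta.end.
That pattern is 'contains'.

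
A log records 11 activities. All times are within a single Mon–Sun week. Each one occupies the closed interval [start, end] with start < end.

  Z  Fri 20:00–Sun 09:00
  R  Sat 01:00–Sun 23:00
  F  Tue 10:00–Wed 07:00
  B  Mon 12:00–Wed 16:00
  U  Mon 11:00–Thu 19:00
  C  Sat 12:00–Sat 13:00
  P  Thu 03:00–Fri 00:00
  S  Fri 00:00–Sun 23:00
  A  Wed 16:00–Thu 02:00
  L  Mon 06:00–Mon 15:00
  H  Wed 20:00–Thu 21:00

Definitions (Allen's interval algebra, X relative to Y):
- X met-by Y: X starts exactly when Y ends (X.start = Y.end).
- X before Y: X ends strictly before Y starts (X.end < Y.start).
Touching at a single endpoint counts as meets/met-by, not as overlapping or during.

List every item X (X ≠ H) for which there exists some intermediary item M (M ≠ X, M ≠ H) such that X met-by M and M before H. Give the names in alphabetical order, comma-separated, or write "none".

A

Target H = [Wed 20:00, Thu 21:00].
Intermediaries M with M before H: B, F, L.
Via B — items with X met-by B: A.
Via F — items with X met-by F: none.
Via L — items with X met-by L: none.
Union: A.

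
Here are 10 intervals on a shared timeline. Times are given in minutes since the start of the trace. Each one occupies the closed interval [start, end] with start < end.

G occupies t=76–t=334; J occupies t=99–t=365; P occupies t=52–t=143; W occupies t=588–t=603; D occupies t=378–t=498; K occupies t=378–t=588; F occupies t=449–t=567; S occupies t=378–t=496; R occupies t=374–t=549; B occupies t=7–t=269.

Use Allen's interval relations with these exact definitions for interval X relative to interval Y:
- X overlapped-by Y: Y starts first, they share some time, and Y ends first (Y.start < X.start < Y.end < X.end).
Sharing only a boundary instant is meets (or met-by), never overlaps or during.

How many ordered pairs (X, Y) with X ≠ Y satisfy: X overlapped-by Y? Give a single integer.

Checking all 90 ordered pairs for relation 'overlapped-by'; matching pairs in alphabetical order:
(F, D): F overlapped-by D ✓
(F, R): F overlapped-by R ✓
(F, S): F overlapped-by S ✓
(G, B): G overlapped-by B ✓
(G, P): G overlapped-by P ✓
(J, B): J overlapped-by B ✓
(J, G): J overlapped-by G ✓
(J, P): J overlapped-by P ✓
(K, R): K overlapped-by R ✓
Count: 9.

9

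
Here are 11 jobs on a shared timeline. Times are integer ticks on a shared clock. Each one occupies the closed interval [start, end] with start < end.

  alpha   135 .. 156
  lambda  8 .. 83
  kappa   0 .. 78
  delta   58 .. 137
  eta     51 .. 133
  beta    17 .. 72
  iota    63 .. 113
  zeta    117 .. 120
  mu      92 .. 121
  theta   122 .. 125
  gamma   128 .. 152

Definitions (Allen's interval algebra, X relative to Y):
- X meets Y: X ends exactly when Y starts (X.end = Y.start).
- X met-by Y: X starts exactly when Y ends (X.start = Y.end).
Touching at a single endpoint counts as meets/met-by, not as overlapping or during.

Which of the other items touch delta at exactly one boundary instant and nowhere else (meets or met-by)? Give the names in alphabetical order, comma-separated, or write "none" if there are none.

Target delta = [58, 137].
alpha [135, 156] → overlapped-by → no.
beta [17, 72] → overlaps → no.
eta [51, 133] → overlaps → no.
gamma [128, 152] → overlapped-by → no.
iota [63, 113] → during → no.
kappa [0, 78] → overlaps → no.
lambda [8, 83] → overlaps → no.
mu [92, 121] → during → no.
theta [122, 125] → during → no.
zeta [117, 120] → during → no.
Result: none.

none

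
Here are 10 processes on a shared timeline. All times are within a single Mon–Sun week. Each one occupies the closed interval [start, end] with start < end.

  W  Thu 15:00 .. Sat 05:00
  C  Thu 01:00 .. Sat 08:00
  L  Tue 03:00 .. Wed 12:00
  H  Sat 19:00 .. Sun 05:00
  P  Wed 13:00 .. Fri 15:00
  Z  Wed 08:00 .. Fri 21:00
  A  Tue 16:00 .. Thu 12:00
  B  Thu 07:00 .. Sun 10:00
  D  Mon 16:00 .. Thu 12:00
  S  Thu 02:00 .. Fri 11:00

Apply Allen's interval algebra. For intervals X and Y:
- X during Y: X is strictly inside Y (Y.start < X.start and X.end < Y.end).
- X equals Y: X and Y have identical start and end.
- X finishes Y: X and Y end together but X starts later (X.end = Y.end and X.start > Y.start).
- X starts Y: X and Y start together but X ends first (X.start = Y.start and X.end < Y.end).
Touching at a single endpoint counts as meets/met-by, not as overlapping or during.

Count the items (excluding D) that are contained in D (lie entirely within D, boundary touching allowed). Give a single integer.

Target D = [Mon 16:00, Thu 12:00].
A [Tue 16:00, Thu 12:00] → finishes → counts.
B [Thu 07:00, Sun 10:00] → overlapped-by → no.
C [Thu 01:00, Sat 08:00] → overlapped-by → no.
H [Sat 19:00, Sun 05:00] → after → no.
L [Tue 03:00, Wed 12:00] → during → counts.
P [Wed 13:00, Fri 15:00] → overlapped-by → no.
S [Thu 02:00, Fri 11:00] → overlapped-by → no.
W [Thu 15:00, Sat 05:00] → after → no.
Z [Wed 08:00, Fri 21:00] → overlapped-by → no.
Total: 2.

2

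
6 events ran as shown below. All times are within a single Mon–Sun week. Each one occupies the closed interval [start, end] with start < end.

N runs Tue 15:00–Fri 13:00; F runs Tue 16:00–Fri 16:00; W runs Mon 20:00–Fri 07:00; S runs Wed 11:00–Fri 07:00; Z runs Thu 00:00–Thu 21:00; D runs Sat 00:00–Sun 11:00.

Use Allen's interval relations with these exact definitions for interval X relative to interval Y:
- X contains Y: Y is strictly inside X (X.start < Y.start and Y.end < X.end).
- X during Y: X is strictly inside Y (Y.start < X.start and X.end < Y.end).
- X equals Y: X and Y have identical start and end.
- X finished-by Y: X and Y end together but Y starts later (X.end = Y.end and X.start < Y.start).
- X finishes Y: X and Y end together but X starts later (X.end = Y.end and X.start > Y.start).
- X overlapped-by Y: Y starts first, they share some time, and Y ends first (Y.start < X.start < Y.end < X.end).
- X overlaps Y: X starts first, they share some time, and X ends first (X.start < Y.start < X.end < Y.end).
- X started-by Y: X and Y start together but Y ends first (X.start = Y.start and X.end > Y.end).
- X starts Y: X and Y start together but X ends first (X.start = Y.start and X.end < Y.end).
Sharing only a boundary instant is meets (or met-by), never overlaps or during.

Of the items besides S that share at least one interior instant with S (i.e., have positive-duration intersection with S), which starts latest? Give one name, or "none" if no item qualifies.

Target S = [Wed 11:00, Fri 07:00].
D [Sat 00:00, Sun 11:00] → after → excluded.
F [Tue 16:00, Fri 16:00] → contains → candidate.
N [Tue 15:00, Fri 13:00] → contains → candidate.
W [Mon 20:00, Fri 07:00] → finished-by → candidate.
Z [Thu 00:00, Thu 21:00] → during → candidate.
Among candidates, latest start is Thu 00:00 → Z.

Z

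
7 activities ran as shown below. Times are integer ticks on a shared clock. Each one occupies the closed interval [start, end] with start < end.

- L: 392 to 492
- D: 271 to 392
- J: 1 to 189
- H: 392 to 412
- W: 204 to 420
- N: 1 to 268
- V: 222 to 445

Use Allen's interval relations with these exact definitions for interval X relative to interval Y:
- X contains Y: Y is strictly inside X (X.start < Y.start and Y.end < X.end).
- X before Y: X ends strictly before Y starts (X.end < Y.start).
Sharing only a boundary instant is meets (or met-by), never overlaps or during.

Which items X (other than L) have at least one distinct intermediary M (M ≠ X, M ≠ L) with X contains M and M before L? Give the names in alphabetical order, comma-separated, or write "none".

none

Target L = [392, 492].
Intermediaries M with M before L: J, N.
Via J — items with X contains J: none.
Via N — items with X contains N: none.
Union: none.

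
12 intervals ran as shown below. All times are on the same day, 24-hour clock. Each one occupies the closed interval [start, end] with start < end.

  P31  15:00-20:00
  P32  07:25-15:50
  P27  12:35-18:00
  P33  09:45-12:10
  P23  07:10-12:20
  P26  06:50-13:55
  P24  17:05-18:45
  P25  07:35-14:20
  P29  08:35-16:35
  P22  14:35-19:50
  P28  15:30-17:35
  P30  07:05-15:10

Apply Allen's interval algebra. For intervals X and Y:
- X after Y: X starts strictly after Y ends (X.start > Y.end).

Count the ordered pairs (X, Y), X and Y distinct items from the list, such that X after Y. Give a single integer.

22

Checking all 132 ordered pairs for relation 'after'; matching pairs in alphabetical order:
(P22, P23): P22 after P23 ✓
(P22, P25): P22 after P25 ✓
(P22, P26): P22 after P26 ✓
(P22, P33): P22 after P33 ✓
(P24, P23): P24 after P23 ✓
(P24, P25): P24 after P25 ✓
(P24, P26): P24 after P26 ✓
(P24, P29): P24 after P29 ✓
(P24, P30): P24 after P30 ✓
(P24, P32): P24 after P32 ✓
(P24, P33): P24 after P33 ✓
(P27, P23): P27 after P23 ✓
(P27, P33): P27 after P33 ✓
(P28, P23): P28 after P23 ✓
(P28, P25): P28 after P25 ✓
(P28, P26): P28 after P26 ✓
(P28, P30): P28 after P30 ✓
(P28, P33): P28 after P33 ✓
(P31, P23): P31 after P23 ✓
(P31, P25): P31 after P25 ✓
(P31, P26): P31 after P26 ✓
(P31, P33): P31 after P33 ✓
Count: 22.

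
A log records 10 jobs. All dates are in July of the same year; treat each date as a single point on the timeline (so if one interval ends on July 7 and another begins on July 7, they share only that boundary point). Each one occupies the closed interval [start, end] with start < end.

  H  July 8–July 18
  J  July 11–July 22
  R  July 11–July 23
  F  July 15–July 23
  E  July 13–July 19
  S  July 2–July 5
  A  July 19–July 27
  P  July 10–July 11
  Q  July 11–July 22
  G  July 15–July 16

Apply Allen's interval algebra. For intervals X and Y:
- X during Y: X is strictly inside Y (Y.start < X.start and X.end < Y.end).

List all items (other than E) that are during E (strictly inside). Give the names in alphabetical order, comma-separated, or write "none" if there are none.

G

Target E = [July 13, July 19].
A [July 19, July 27] → met-by → no.
F [July 15, July 23] → overlapped-by → no.
G [July 15, July 16] → during → yes.
H [July 8, July 18] → overlaps → no.
J [July 11, July 22] → contains → no.
P [July 10, July 11] → before → no.
Q [July 11, July 22] → contains → no.
R [July 11, July 23] → contains → no.
S [July 2, July 5] → before → no.
Result: G.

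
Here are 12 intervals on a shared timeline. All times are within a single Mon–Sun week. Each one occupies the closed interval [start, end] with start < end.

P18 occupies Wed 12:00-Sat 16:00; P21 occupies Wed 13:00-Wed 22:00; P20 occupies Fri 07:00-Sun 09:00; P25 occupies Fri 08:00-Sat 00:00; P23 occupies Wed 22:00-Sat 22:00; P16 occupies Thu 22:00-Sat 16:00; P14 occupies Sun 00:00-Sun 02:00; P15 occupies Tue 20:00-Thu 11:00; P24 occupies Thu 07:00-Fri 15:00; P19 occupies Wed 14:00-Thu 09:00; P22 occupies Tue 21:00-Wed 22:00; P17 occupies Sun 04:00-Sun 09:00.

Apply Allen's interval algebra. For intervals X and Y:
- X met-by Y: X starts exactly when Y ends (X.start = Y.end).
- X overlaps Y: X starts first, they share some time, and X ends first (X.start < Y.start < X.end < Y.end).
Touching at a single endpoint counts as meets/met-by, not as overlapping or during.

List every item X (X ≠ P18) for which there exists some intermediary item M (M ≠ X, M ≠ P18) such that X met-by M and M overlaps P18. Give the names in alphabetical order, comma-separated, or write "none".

P23

Target P18 = [Wed 12:00, Sat 16:00].
Intermediaries M with M overlaps P18: P15, P22.
Via P15 — items with X met-by P15: none.
Via P22 — items with X met-by P22: P23.
Union: P23.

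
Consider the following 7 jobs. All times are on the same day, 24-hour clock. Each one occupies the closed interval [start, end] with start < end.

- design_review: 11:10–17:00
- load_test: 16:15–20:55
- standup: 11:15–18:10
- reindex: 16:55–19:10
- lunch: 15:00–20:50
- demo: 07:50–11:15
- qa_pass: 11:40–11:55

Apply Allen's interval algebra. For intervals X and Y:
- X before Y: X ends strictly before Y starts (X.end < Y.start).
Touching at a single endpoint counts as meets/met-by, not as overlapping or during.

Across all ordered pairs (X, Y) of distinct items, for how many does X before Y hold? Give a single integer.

7

Checking all 42 ordered pairs for relation 'before'; matching pairs in alphabetical order:
(demo, load_test): demo before load_test ✓
(demo, lunch): demo before lunch ✓
(demo, qa_pass): demo before qa_pass ✓
(demo, reindex): demo before reindex ✓
(qa_pass, load_test): qa_pass before load_test ✓
(qa_pass, lunch): qa_pass before lunch ✓
(qa_pass, reindex): qa_pass before reindex ✓
Count: 7.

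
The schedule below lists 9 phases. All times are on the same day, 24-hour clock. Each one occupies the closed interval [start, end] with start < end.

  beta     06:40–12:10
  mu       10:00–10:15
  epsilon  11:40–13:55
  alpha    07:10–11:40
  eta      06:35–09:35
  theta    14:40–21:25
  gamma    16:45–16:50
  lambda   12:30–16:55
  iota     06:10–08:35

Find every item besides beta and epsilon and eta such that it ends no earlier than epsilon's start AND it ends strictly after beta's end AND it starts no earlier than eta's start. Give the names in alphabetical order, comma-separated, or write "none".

gamma, lambda, theta

Conditions: its end is no earlier than epsilon's start (X.end >= 11:40) AND its end is strictly after beta's end (X.end > 12:10) AND its start is no earlier than eta's start (X.start >= 06:35).
alpha: end 11:40 >= 11:40? ✓; end 11:40 > 12:10? ✗; start 07:10 >= 06:35? ✓ → no.
gamma: end 16:50 >= 11:40? ✓; end 16:50 > 12:10? ✓; start 16:45 >= 06:35? ✓ → yes.
iota: end 08:35 >= 11:40? ✗; end 08:35 > 12:10? ✗; start 06:10 >= 06:35? ✗ → no.
lambda: end 16:55 >= 11:40? ✓; end 16:55 > 12:10? ✓; start 12:30 >= 06:35? ✓ → yes.
mu: end 10:15 >= 11:40? ✗; end 10:15 > 12:10? ✗; start 10:00 >= 06:35? ✓ → no.
theta: end 21:25 >= 11:40? ✓; end 21:25 > 12:10? ✓; start 14:40 >= 06:35? ✓ → yes.
Result: gamma, lambda, theta.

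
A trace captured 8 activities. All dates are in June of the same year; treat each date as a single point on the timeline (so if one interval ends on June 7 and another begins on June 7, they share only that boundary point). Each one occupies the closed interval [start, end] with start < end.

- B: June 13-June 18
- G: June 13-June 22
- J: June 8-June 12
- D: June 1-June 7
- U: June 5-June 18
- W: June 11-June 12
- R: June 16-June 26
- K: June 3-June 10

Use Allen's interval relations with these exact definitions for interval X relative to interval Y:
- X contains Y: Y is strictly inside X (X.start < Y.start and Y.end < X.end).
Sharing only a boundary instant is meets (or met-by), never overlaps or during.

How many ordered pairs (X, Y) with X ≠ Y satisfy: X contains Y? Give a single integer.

Checking all 56 ordered pairs for relation 'contains'; matching pairs in alphabetical order:
(U, J): U contains J ✓
(U, W): U contains W ✓
Count: 2.

2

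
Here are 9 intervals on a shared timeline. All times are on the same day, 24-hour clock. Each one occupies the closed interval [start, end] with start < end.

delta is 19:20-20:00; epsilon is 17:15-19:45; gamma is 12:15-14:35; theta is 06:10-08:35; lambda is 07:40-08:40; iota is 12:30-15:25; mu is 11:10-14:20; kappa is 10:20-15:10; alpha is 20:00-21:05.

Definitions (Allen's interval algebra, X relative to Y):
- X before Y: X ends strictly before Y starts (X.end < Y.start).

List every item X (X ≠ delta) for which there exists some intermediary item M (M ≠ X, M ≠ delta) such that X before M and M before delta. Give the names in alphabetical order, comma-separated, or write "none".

lambda, theta

Target delta = [19:20, 20:00].
Intermediaries M with M before delta: gamma, iota, kappa, lambda, mu, theta.
Via gamma — items with X before gamma: lambda, theta.
Via iota — items with X before iota: lambda, theta.
Via kappa — items with X before kappa: lambda, theta.
Via lambda — items with X before lambda: none.
Via mu — items with X before mu: lambda, theta.
Via theta — items with X before theta: none.
Union: lambda, theta.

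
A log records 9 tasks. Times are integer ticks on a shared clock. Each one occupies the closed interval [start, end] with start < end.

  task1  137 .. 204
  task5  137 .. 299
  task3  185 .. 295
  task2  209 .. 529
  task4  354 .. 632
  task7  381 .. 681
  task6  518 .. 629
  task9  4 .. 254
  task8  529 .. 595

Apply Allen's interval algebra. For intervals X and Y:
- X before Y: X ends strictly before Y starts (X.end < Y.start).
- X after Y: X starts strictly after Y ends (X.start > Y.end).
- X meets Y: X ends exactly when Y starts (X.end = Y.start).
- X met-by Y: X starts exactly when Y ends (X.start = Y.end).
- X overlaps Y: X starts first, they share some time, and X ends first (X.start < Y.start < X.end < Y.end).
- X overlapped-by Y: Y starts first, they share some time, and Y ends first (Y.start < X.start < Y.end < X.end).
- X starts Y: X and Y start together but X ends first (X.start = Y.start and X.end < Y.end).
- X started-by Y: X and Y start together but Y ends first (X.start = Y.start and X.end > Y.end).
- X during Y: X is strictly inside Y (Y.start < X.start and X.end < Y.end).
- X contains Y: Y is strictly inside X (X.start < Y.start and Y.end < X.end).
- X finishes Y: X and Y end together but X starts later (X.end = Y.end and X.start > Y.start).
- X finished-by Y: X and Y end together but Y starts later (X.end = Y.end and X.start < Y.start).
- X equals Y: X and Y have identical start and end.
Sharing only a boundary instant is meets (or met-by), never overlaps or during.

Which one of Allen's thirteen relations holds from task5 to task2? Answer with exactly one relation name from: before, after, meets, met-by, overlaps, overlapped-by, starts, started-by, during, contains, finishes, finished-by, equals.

task5 = [137, 299]; task2 = [209, 529].
Compare endpoints: task5.start < task2.start, task5.start < task2.end, task5.end > task2.start, task5.end < task2.end.
That pattern is 'overlaps'.

overlaps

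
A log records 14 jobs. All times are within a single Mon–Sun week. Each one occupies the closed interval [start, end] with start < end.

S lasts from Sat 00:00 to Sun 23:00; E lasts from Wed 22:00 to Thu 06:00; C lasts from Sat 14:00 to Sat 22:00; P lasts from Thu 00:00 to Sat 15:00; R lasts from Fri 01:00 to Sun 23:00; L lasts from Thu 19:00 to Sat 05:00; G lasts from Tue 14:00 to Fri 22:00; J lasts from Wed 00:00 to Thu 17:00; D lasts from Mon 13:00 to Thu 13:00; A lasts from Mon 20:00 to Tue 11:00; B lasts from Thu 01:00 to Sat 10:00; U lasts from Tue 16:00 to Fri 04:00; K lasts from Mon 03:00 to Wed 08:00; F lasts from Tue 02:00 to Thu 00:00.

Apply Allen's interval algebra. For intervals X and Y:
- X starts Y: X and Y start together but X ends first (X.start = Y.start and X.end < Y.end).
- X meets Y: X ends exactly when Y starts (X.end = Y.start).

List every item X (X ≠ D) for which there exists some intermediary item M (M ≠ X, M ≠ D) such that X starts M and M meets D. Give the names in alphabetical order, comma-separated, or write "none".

Target D = [Mon 13:00, Thu 13:00].
Intermediaries M with M meets D: none.
Union: none.

none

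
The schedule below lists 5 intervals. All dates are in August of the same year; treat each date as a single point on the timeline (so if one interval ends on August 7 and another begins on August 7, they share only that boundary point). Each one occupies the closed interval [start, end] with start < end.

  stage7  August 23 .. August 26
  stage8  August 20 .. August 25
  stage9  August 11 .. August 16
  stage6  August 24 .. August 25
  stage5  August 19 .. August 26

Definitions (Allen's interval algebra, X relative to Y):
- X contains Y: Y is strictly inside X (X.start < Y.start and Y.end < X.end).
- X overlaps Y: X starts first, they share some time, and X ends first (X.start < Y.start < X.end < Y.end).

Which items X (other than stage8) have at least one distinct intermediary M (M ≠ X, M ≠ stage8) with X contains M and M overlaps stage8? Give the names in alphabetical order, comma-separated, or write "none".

none

Target stage8 = [August 20, August 25].
Intermediaries M with M overlaps stage8: none.
Union: none.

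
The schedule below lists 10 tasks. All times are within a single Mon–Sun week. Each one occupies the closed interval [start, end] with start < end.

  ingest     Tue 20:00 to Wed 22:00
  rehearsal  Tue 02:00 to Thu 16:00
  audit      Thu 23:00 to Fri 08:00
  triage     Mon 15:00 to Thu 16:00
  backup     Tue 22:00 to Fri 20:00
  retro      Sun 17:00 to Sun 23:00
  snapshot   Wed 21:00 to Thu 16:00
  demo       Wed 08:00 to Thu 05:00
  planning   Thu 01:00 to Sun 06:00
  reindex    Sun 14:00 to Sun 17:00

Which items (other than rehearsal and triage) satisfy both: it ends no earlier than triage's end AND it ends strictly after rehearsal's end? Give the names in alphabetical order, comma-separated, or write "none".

Conditions: its end is no earlier than triage's end (X.end >= Thu 16:00) AND its end is strictly after rehearsal's end (X.end > Thu 16:00).
audit: end Fri 08:00 >= Thu 16:00? ✓; end Fri 08:00 > Thu 16:00? ✓ → yes.
backup: end Fri 20:00 >= Thu 16:00? ✓; end Fri 20:00 > Thu 16:00? ✓ → yes.
demo: end Thu 05:00 >= Thu 16:00? ✗; end Thu 05:00 > Thu 16:00? ✗ → no.
ingest: end Wed 22:00 >= Thu 16:00? ✗; end Wed 22:00 > Thu 16:00? ✗ → no.
planning: end Sun 06:00 >= Thu 16:00? ✓; end Sun 06:00 > Thu 16:00? ✓ → yes.
reindex: end Sun 17:00 >= Thu 16:00? ✓; end Sun 17:00 > Thu 16:00? ✓ → yes.
retro: end Sun 23:00 >= Thu 16:00? ✓; end Sun 23:00 > Thu 16:00? ✓ → yes.
snapshot: end Thu 16:00 >= Thu 16:00? ✓; end Thu 16:00 > Thu 16:00? ✗ → no.
Result: audit, backup, planning, reindex, retro.

audit, backup, planning, reindex, retro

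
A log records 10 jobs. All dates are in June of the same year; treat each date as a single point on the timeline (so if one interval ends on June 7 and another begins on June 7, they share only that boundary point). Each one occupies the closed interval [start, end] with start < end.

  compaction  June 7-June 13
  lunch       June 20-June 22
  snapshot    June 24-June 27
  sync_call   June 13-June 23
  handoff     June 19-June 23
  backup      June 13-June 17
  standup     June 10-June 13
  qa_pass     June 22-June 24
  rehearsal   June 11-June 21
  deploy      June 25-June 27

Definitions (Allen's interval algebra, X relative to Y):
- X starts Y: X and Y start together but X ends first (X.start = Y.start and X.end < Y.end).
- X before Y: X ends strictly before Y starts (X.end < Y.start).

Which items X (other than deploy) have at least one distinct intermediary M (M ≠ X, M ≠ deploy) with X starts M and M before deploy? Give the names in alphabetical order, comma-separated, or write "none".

Target deploy = [June 25, June 27].
Intermediaries M with M before deploy: backup, compaction, handoff, lunch, qa_pass, rehearsal, standup, sync_call.
Via backup — items with X starts backup: none.
Via compaction — items with X starts compaction: none.
Via handoff — items with X starts handoff: none.
Via lunch — items with X starts lunch: none.
Via qa_pass — items with X starts qa_pass: none.
Via rehearsal — items with X starts rehearsal: none.
Via standup — items with X starts standup: none.
Via sync_call — items with X starts sync_call: backup.
Union: backup.

backup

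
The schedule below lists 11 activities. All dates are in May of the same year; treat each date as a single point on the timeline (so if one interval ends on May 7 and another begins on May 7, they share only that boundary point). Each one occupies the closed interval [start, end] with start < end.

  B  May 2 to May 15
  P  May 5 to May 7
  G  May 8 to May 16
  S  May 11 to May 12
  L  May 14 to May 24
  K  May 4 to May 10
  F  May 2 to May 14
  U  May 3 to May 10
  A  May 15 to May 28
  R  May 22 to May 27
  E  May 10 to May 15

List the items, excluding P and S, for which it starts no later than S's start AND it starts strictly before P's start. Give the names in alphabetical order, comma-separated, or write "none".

B, F, K, U

Conditions: its start is no later than S's start (X.start <= May 11) AND its start is strictly before P's start (X.start < May 5).
A: start May 15 <= May 11? ✗; start May 15 < May 5? ✗ → no.
B: start May 2 <= May 11? ✓; start May 2 < May 5? ✓ → yes.
E: start May 10 <= May 11? ✓; start May 10 < May 5? ✗ → no.
F: start May 2 <= May 11? ✓; start May 2 < May 5? ✓ → yes.
G: start May 8 <= May 11? ✓; start May 8 < May 5? ✗ → no.
K: start May 4 <= May 11? ✓; start May 4 < May 5? ✓ → yes.
L: start May 14 <= May 11? ✗; start May 14 < May 5? ✗ → no.
R: start May 22 <= May 11? ✗; start May 22 < May 5? ✗ → no.
U: start May 3 <= May 11? ✓; start May 3 < May 5? ✓ → yes.
Result: B, F, K, U.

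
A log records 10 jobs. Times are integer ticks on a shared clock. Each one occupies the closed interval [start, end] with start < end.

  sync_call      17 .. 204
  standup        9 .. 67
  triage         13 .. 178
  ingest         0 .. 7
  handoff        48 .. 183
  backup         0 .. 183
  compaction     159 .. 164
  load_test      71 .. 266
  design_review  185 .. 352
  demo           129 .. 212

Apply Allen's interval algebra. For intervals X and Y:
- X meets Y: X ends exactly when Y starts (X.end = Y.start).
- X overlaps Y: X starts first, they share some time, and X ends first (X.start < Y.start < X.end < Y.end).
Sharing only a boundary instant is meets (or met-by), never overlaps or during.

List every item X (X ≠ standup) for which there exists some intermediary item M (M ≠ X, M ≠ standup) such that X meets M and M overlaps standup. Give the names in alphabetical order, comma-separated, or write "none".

none

Target standup = [9, 67].
Intermediaries M with M overlaps standup: none.
Union: none.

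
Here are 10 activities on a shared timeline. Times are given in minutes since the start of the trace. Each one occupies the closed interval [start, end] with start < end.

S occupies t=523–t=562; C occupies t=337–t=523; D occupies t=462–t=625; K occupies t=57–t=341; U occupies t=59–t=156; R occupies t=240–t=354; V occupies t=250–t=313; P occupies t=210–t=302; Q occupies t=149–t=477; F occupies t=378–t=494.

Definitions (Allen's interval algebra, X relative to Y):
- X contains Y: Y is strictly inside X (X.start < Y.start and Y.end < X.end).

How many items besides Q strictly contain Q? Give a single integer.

Target Q = [t=149, t=477].
C [t=337, t=523] → overlapped-by → no.
D [t=462, t=625] → overlapped-by → no.
F [t=378, t=494] → overlapped-by → no.
K [t=57, t=341] → overlaps → no.
P [t=210, t=302] → during → no.
R [t=240, t=354] → during → no.
S [t=523, t=562] → after → no.
U [t=59, t=156] → overlaps → no.
V [t=250, t=313] → during → no.
Total: 0.

0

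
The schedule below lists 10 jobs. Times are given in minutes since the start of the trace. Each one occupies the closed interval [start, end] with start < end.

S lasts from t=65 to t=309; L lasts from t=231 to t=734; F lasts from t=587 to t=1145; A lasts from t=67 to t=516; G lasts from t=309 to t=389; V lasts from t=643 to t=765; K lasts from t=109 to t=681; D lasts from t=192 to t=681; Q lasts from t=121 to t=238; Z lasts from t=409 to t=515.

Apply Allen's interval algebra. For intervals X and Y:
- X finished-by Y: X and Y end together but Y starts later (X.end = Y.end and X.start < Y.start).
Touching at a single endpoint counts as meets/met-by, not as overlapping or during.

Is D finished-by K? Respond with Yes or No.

D = [t=192, t=681], K = [t=109, t=681].
Actual relation of D to K: finishes.
Asked whether 'finished-by' holds → No.

No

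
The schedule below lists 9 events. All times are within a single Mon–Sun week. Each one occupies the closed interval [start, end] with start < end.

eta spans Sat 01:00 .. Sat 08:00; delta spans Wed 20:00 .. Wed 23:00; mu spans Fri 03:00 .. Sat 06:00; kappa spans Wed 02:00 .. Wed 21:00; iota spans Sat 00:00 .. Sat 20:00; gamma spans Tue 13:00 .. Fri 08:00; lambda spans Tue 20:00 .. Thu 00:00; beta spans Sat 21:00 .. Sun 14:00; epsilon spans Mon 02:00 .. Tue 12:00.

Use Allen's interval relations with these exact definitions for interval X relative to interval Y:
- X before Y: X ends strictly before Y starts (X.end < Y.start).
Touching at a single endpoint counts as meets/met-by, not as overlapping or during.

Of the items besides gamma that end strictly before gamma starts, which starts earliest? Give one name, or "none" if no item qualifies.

Target gamma = [Tue 13:00, Fri 08:00].
beta [Sat 21:00, Sun 14:00] → after → excluded.
delta [Wed 20:00, Wed 23:00] → during → excluded.
epsilon [Mon 02:00, Tue 12:00] → before → candidate.
eta [Sat 01:00, Sat 08:00] → after → excluded.
iota [Sat 00:00, Sat 20:00] → after → excluded.
kappa [Wed 02:00, Wed 21:00] → during → excluded.
lambda [Tue 20:00, Thu 00:00] → during → excluded.
mu [Fri 03:00, Sat 06:00] → overlapped-by → excluded.
Among candidates, earliest start is Mon 02:00 → epsilon.

epsilon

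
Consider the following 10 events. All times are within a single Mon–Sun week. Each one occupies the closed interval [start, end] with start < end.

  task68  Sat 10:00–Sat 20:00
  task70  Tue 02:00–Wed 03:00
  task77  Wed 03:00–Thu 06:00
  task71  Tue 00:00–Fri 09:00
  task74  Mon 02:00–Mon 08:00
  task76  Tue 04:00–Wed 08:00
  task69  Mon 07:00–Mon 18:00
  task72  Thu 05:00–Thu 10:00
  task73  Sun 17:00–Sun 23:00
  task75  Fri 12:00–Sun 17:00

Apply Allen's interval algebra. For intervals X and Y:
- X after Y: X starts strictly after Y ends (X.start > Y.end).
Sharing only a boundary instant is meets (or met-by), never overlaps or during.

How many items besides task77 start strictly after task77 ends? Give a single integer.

Target task77 = [Wed 03:00, Thu 06:00].
task68 [Sat 10:00, Sat 20:00] → after → counts.
task69 [Mon 07:00, Mon 18:00] → before → no.
task70 [Tue 02:00, Wed 03:00] → meets → no.
task71 [Tue 00:00, Fri 09:00] → contains → no.
task72 [Thu 05:00, Thu 10:00] → overlapped-by → no.
task73 [Sun 17:00, Sun 23:00] → after → counts.
task74 [Mon 02:00, Mon 08:00] → before → no.
task75 [Fri 12:00, Sun 17:00] → after → counts.
task76 [Tue 04:00, Wed 08:00] → overlaps → no.
Total: 3.

3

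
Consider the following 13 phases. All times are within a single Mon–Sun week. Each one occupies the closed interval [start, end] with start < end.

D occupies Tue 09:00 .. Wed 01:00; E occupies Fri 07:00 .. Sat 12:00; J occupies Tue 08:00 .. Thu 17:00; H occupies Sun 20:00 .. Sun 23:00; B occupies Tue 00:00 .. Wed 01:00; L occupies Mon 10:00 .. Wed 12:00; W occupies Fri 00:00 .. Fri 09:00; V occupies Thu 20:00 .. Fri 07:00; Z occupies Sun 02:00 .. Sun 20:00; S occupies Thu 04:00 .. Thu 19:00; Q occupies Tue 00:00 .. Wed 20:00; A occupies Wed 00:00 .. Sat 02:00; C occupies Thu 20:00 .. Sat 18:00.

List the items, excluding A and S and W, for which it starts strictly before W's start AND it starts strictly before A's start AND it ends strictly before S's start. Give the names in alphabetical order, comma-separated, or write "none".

B, D, L, Q

Conditions: its start is strictly before W's start (X.start < Fri 00:00) AND its start is strictly before A's start (X.start < Wed 00:00) AND its end is strictly before S's start (X.end < Thu 04:00).
B: start Tue 00:00 < Fri 00:00? ✓; start Tue 00:00 < Wed 00:00? ✓; end Wed 01:00 < Thu 04:00? ✓ → yes.
C: start Thu 20:00 < Fri 00:00? ✓; start Thu 20:00 < Wed 00:00? ✗; end Sat 18:00 < Thu 04:00? ✗ → no.
D: start Tue 09:00 < Fri 00:00? ✓; start Tue 09:00 < Wed 00:00? ✓; end Wed 01:00 < Thu 04:00? ✓ → yes.
E: start Fri 07:00 < Fri 00:00? ✗; start Fri 07:00 < Wed 00:00? ✗; end Sat 12:00 < Thu 04:00? ✗ → no.
H: start Sun 20:00 < Fri 00:00? ✗; start Sun 20:00 < Wed 00:00? ✗; end Sun 23:00 < Thu 04:00? ✗ → no.
J: start Tue 08:00 < Fri 00:00? ✓; start Tue 08:00 < Wed 00:00? ✓; end Thu 17:00 < Thu 04:00? ✗ → no.
L: start Mon 10:00 < Fri 00:00? ✓; start Mon 10:00 < Wed 00:00? ✓; end Wed 12:00 < Thu 04:00? ✓ → yes.
Q: start Tue 00:00 < Fri 00:00? ✓; start Tue 00:00 < Wed 00:00? ✓; end Wed 20:00 < Thu 04:00? ✓ → yes.
V: start Thu 20:00 < Fri 00:00? ✓; start Thu 20:00 < Wed 00:00? ✗; end Fri 07:00 < Thu 04:00? ✗ → no.
Z: start Sun 02:00 < Fri 00:00? ✗; start Sun 02:00 < Wed 00:00? ✗; end Sun 20:00 < Thu 04:00? ✗ → no.
Result: B, D, L, Q.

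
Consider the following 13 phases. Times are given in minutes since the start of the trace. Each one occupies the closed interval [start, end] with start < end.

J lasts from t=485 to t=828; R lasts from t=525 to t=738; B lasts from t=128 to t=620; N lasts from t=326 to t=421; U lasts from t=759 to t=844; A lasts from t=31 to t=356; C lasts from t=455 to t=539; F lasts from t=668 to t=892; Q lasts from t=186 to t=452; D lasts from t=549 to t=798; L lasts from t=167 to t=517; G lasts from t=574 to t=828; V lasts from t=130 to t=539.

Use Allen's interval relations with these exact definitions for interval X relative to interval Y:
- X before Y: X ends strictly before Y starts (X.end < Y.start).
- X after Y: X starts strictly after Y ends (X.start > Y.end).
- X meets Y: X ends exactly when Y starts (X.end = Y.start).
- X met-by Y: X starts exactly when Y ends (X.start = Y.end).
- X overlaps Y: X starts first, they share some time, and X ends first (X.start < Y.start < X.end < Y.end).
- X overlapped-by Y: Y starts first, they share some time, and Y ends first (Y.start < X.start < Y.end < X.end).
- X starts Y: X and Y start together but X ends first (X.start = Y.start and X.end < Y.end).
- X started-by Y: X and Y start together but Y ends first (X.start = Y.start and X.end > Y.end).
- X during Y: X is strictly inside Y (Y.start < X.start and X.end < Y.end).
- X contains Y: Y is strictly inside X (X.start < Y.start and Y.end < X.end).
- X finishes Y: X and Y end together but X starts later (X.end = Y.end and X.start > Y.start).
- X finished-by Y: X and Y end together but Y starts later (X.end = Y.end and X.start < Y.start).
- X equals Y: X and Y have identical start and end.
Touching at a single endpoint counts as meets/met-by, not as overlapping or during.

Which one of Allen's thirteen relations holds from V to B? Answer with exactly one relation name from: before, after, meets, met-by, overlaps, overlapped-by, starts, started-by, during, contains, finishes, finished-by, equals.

V = [t=130, t=539]; B = [t=128, t=620].
Compare endpoints: V.start > B.start, V.start < B.end, V.end > B.start, V.end < B.end.
That pattern is 'during'.

during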